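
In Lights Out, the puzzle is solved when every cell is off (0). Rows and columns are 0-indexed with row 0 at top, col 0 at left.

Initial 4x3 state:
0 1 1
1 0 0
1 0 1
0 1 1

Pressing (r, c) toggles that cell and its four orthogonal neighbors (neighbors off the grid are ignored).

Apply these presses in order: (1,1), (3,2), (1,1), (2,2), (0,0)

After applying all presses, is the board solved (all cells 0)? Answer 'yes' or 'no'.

After press 1 at (1,1):
0 0 1
0 1 1
1 1 1
0 1 1

After press 2 at (3,2):
0 0 1
0 1 1
1 1 0
0 0 0

After press 3 at (1,1):
0 1 1
1 0 0
1 0 0
0 0 0

After press 4 at (2,2):
0 1 1
1 0 1
1 1 1
0 0 1

After press 5 at (0,0):
1 0 1
0 0 1
1 1 1
0 0 1

Lights still on: 7

Answer: no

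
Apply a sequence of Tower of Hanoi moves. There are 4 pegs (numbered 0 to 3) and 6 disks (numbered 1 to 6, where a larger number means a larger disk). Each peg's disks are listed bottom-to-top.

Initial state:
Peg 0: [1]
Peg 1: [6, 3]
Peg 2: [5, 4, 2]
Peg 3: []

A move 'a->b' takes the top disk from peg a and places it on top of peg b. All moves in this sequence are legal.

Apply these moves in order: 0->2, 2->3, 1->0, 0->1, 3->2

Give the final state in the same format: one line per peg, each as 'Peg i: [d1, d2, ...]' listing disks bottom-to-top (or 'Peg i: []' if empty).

After move 1 (0->2):
Peg 0: []
Peg 1: [6, 3]
Peg 2: [5, 4, 2, 1]
Peg 3: []

After move 2 (2->3):
Peg 0: []
Peg 1: [6, 3]
Peg 2: [5, 4, 2]
Peg 3: [1]

After move 3 (1->0):
Peg 0: [3]
Peg 1: [6]
Peg 2: [5, 4, 2]
Peg 3: [1]

After move 4 (0->1):
Peg 0: []
Peg 1: [6, 3]
Peg 2: [5, 4, 2]
Peg 3: [1]

After move 5 (3->2):
Peg 0: []
Peg 1: [6, 3]
Peg 2: [5, 4, 2, 1]
Peg 3: []

Answer: Peg 0: []
Peg 1: [6, 3]
Peg 2: [5, 4, 2, 1]
Peg 3: []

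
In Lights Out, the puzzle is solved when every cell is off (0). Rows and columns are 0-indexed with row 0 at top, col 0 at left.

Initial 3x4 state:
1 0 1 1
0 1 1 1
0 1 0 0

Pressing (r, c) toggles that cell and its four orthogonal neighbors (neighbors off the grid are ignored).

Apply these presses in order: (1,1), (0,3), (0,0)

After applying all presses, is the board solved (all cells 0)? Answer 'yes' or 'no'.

Answer: yes

Derivation:
After press 1 at (1,1):
1 1 1 1
1 0 0 1
0 0 0 0

After press 2 at (0,3):
1 1 0 0
1 0 0 0
0 0 0 0

After press 3 at (0,0):
0 0 0 0
0 0 0 0
0 0 0 0

Lights still on: 0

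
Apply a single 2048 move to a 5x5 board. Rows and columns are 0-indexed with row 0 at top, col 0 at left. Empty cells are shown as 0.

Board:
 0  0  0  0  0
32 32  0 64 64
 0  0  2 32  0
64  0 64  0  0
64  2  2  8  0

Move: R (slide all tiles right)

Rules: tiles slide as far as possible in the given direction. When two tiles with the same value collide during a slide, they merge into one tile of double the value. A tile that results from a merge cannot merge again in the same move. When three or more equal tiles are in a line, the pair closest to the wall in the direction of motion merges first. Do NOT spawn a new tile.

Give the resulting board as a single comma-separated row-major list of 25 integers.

Slide right:
row 0: [0, 0, 0, 0, 0] -> [0, 0, 0, 0, 0]
row 1: [32, 32, 0, 64, 64] -> [0, 0, 0, 64, 128]
row 2: [0, 0, 2, 32, 0] -> [0, 0, 0, 2, 32]
row 3: [64, 0, 64, 0, 0] -> [0, 0, 0, 0, 128]
row 4: [64, 2, 2, 8, 0] -> [0, 0, 64, 4, 8]

Answer: 0, 0, 0, 0, 0, 0, 0, 0, 64, 128, 0, 0, 0, 2, 32, 0, 0, 0, 0, 128, 0, 0, 64, 4, 8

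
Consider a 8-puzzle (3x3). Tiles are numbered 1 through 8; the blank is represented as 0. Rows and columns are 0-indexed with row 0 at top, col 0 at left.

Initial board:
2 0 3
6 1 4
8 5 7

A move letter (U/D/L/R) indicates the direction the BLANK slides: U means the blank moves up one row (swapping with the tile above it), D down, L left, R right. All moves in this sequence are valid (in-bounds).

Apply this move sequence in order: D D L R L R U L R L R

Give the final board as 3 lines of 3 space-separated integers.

Answer: 2 1 3
6 0 4
8 5 7

Derivation:
After move 1 (D):
2 1 3
6 0 4
8 5 7

After move 2 (D):
2 1 3
6 5 4
8 0 7

After move 3 (L):
2 1 3
6 5 4
0 8 7

After move 4 (R):
2 1 3
6 5 4
8 0 7

After move 5 (L):
2 1 3
6 5 4
0 8 7

After move 6 (R):
2 1 3
6 5 4
8 0 7

After move 7 (U):
2 1 3
6 0 4
8 5 7

After move 8 (L):
2 1 3
0 6 4
8 5 7

After move 9 (R):
2 1 3
6 0 4
8 5 7

After move 10 (L):
2 1 3
0 6 4
8 5 7

After move 11 (R):
2 1 3
6 0 4
8 5 7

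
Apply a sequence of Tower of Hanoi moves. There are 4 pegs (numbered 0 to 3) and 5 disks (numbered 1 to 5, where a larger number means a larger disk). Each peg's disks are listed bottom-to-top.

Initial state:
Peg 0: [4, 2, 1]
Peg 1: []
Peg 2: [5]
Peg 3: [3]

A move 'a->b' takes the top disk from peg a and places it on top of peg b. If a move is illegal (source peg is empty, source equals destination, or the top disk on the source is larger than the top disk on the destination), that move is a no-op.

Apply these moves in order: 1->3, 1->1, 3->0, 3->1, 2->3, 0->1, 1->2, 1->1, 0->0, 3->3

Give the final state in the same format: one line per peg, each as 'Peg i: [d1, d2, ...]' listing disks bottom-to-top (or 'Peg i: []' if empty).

Answer: Peg 0: [4, 2]
Peg 1: [3]
Peg 2: [1]
Peg 3: [5]

Derivation:
After move 1 (1->3):
Peg 0: [4, 2, 1]
Peg 1: []
Peg 2: [5]
Peg 3: [3]

After move 2 (1->1):
Peg 0: [4, 2, 1]
Peg 1: []
Peg 2: [5]
Peg 3: [3]

After move 3 (3->0):
Peg 0: [4, 2, 1]
Peg 1: []
Peg 2: [5]
Peg 3: [3]

After move 4 (3->1):
Peg 0: [4, 2, 1]
Peg 1: [3]
Peg 2: [5]
Peg 3: []

After move 5 (2->3):
Peg 0: [4, 2, 1]
Peg 1: [3]
Peg 2: []
Peg 3: [5]

After move 6 (0->1):
Peg 0: [4, 2]
Peg 1: [3, 1]
Peg 2: []
Peg 3: [5]

After move 7 (1->2):
Peg 0: [4, 2]
Peg 1: [3]
Peg 2: [1]
Peg 3: [5]

After move 8 (1->1):
Peg 0: [4, 2]
Peg 1: [3]
Peg 2: [1]
Peg 3: [5]

After move 9 (0->0):
Peg 0: [4, 2]
Peg 1: [3]
Peg 2: [1]
Peg 3: [5]

After move 10 (3->3):
Peg 0: [4, 2]
Peg 1: [3]
Peg 2: [1]
Peg 3: [5]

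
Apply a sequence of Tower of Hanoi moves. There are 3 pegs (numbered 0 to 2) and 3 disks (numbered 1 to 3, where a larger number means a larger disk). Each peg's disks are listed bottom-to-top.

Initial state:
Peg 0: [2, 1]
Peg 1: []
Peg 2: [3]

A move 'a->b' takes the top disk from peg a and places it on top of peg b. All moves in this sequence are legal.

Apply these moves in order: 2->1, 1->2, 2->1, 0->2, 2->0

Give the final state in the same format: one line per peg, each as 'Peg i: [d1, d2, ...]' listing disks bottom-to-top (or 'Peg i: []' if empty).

After move 1 (2->1):
Peg 0: [2, 1]
Peg 1: [3]
Peg 2: []

After move 2 (1->2):
Peg 0: [2, 1]
Peg 1: []
Peg 2: [3]

After move 3 (2->1):
Peg 0: [2, 1]
Peg 1: [3]
Peg 2: []

After move 4 (0->2):
Peg 0: [2]
Peg 1: [3]
Peg 2: [1]

After move 5 (2->0):
Peg 0: [2, 1]
Peg 1: [3]
Peg 2: []

Answer: Peg 0: [2, 1]
Peg 1: [3]
Peg 2: []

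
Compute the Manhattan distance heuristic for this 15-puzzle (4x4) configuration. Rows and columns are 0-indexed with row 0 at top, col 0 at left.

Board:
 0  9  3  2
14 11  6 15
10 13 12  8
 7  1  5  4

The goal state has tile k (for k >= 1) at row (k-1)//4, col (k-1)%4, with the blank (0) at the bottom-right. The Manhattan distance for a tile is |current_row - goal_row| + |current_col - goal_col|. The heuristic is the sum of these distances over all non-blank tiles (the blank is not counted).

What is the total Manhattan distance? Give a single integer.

Answer: 34

Derivation:
Tile 9: at (0,1), goal (2,0), distance |0-2|+|1-0| = 3
Tile 3: at (0,2), goal (0,2), distance |0-0|+|2-2| = 0
Tile 2: at (0,3), goal (0,1), distance |0-0|+|3-1| = 2
Tile 14: at (1,0), goal (3,1), distance |1-3|+|0-1| = 3
Tile 11: at (1,1), goal (2,2), distance |1-2|+|1-2| = 2
Tile 6: at (1,2), goal (1,1), distance |1-1|+|2-1| = 1
Tile 15: at (1,3), goal (3,2), distance |1-3|+|3-2| = 3
Tile 10: at (2,0), goal (2,1), distance |2-2|+|0-1| = 1
Tile 13: at (2,1), goal (3,0), distance |2-3|+|1-0| = 2
Tile 12: at (2,2), goal (2,3), distance |2-2|+|2-3| = 1
Tile 8: at (2,3), goal (1,3), distance |2-1|+|3-3| = 1
Tile 7: at (3,0), goal (1,2), distance |3-1|+|0-2| = 4
Tile 1: at (3,1), goal (0,0), distance |3-0|+|1-0| = 4
Tile 5: at (3,2), goal (1,0), distance |3-1|+|2-0| = 4
Tile 4: at (3,3), goal (0,3), distance |3-0|+|3-3| = 3
Sum: 3 + 0 + 2 + 3 + 2 + 1 + 3 + 1 + 2 + 1 + 1 + 4 + 4 + 4 + 3 = 34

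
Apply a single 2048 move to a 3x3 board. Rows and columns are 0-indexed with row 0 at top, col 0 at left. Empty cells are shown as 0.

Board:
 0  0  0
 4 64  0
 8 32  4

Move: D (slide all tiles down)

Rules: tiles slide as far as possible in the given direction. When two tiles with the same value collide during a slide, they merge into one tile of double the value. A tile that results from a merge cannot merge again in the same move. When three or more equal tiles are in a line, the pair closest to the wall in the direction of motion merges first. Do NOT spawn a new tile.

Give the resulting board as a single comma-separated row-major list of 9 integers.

Slide down:
col 0: [0, 4, 8] -> [0, 4, 8]
col 1: [0, 64, 32] -> [0, 64, 32]
col 2: [0, 0, 4] -> [0, 0, 4]

Answer: 0, 0, 0, 4, 64, 0, 8, 32, 4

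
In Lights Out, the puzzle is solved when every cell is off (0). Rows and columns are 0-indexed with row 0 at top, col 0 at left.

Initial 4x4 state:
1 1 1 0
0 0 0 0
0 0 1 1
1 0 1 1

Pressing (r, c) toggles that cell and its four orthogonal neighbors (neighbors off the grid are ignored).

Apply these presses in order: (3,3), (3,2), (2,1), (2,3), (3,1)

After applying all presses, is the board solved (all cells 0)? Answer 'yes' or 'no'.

Answer: no

Derivation:
After press 1 at (3,3):
1 1 1 0
0 0 0 0
0 0 1 0
1 0 0 0

After press 2 at (3,2):
1 1 1 0
0 0 0 0
0 0 0 0
1 1 1 1

After press 3 at (2,1):
1 1 1 0
0 1 0 0
1 1 1 0
1 0 1 1

After press 4 at (2,3):
1 1 1 0
0 1 0 1
1 1 0 1
1 0 1 0

After press 5 at (3,1):
1 1 1 0
0 1 0 1
1 0 0 1
0 1 0 0

Lights still on: 8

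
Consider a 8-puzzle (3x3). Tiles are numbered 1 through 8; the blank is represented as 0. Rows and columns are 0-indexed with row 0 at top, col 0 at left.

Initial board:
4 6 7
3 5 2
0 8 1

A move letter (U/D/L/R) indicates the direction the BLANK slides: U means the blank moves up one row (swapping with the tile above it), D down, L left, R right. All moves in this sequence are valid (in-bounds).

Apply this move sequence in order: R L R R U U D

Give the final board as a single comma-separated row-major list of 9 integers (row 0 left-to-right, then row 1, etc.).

Answer: 4, 6, 7, 3, 5, 0, 8, 1, 2

Derivation:
After move 1 (R):
4 6 7
3 5 2
8 0 1

After move 2 (L):
4 6 7
3 5 2
0 8 1

After move 3 (R):
4 6 7
3 5 2
8 0 1

After move 4 (R):
4 6 7
3 5 2
8 1 0

After move 5 (U):
4 6 7
3 5 0
8 1 2

After move 6 (U):
4 6 0
3 5 7
8 1 2

After move 7 (D):
4 6 7
3 5 0
8 1 2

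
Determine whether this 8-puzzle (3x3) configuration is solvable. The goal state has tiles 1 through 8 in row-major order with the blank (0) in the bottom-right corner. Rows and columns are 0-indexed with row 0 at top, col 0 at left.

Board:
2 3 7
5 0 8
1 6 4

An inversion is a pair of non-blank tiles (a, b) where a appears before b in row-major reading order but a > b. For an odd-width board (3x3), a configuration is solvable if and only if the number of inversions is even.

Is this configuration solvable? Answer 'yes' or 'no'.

Inversions (pairs i<j in row-major order where tile[i] > tile[j] > 0): 12
12 is even, so the puzzle is solvable.

Answer: yes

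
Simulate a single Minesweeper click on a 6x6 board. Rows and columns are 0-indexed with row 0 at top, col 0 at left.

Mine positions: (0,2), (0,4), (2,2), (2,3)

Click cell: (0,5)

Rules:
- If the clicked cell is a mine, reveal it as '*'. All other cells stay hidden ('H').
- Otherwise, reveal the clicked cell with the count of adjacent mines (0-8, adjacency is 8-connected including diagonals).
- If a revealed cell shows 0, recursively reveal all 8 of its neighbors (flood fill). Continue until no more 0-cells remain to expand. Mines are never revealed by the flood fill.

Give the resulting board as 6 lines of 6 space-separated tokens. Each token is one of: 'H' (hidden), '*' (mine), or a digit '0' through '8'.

H H H H H 1
H H H H H H
H H H H H H
H H H H H H
H H H H H H
H H H H H H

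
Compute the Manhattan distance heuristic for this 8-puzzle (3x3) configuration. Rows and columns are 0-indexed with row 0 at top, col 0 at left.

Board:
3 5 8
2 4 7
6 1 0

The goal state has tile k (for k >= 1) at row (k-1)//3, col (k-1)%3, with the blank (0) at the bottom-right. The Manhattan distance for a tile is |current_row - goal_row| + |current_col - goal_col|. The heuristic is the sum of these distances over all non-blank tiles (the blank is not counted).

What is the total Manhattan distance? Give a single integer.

Answer: 18

Derivation:
Tile 3: (0,0)->(0,2) = 2
Tile 5: (0,1)->(1,1) = 1
Tile 8: (0,2)->(2,1) = 3
Tile 2: (1,0)->(0,1) = 2
Tile 4: (1,1)->(1,0) = 1
Tile 7: (1,2)->(2,0) = 3
Tile 6: (2,0)->(1,2) = 3
Tile 1: (2,1)->(0,0) = 3
Sum: 2 + 1 + 3 + 2 + 1 + 3 + 3 + 3 = 18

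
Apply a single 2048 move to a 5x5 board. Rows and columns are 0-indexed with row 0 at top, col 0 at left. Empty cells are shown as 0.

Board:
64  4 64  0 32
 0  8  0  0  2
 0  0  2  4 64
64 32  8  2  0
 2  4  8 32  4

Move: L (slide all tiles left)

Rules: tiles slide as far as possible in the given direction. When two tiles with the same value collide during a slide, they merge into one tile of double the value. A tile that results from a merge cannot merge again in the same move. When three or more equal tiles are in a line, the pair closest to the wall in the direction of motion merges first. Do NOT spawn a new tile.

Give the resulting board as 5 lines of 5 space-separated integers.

Answer: 64  4 64 32  0
 8  2  0  0  0
 2  4 64  0  0
64 32  8  2  0
 2  4  8 32  4

Derivation:
Slide left:
row 0: [64, 4, 64, 0, 32] -> [64, 4, 64, 32, 0]
row 1: [0, 8, 0, 0, 2] -> [8, 2, 0, 0, 0]
row 2: [0, 0, 2, 4, 64] -> [2, 4, 64, 0, 0]
row 3: [64, 32, 8, 2, 0] -> [64, 32, 8, 2, 0]
row 4: [2, 4, 8, 32, 4] -> [2, 4, 8, 32, 4]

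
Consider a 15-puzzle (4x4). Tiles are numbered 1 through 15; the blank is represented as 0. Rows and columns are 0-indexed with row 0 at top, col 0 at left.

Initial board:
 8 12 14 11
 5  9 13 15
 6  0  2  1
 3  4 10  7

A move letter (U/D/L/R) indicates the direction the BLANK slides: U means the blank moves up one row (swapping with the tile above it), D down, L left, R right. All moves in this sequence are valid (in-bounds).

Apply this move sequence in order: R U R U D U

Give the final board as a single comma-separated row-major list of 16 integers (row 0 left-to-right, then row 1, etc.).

After move 1 (R):
 8 12 14 11
 5  9 13 15
 6  2  0  1
 3  4 10  7

After move 2 (U):
 8 12 14 11
 5  9  0 15
 6  2 13  1
 3  4 10  7

After move 3 (R):
 8 12 14 11
 5  9 15  0
 6  2 13  1
 3  4 10  7

After move 4 (U):
 8 12 14  0
 5  9 15 11
 6  2 13  1
 3  4 10  7

After move 5 (D):
 8 12 14 11
 5  9 15  0
 6  2 13  1
 3  4 10  7

After move 6 (U):
 8 12 14  0
 5  9 15 11
 6  2 13  1
 3  4 10  7

Answer: 8, 12, 14, 0, 5, 9, 15, 11, 6, 2, 13, 1, 3, 4, 10, 7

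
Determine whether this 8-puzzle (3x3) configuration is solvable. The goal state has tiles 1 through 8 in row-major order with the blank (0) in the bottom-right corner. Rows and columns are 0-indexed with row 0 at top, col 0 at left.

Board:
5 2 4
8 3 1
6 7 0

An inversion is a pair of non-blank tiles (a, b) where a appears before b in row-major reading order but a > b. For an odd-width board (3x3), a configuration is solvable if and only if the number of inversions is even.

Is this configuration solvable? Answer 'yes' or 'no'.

Answer: yes

Derivation:
Inversions (pairs i<j in row-major order where tile[i] > tile[j] > 0): 12
12 is even, so the puzzle is solvable.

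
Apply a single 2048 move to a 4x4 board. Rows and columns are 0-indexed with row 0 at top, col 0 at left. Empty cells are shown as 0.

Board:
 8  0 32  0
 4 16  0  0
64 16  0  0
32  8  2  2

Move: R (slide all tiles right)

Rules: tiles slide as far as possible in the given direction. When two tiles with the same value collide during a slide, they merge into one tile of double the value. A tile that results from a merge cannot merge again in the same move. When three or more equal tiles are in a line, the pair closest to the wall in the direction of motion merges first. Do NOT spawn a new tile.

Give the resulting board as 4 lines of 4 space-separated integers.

Slide right:
row 0: [8, 0, 32, 0] -> [0, 0, 8, 32]
row 1: [4, 16, 0, 0] -> [0, 0, 4, 16]
row 2: [64, 16, 0, 0] -> [0, 0, 64, 16]
row 3: [32, 8, 2, 2] -> [0, 32, 8, 4]

Answer:  0  0  8 32
 0  0  4 16
 0  0 64 16
 0 32  8  4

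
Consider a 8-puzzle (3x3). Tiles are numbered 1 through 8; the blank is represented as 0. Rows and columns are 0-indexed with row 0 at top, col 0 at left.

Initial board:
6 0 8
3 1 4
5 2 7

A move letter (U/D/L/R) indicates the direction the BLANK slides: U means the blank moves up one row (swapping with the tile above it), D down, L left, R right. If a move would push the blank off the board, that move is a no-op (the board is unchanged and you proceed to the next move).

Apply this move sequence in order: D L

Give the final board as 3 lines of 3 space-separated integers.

Answer: 6 1 8
0 3 4
5 2 7

Derivation:
After move 1 (D):
6 1 8
3 0 4
5 2 7

After move 2 (L):
6 1 8
0 3 4
5 2 7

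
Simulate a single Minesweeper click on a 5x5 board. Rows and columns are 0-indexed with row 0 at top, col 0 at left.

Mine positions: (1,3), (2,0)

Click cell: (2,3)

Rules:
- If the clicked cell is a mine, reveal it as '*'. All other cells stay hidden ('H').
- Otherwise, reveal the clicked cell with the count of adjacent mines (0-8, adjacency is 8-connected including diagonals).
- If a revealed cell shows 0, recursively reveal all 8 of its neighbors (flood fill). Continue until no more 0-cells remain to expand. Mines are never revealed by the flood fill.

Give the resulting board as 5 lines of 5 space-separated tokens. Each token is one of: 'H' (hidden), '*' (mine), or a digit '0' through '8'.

H H H H H
H H H H H
H H H 1 H
H H H H H
H H H H H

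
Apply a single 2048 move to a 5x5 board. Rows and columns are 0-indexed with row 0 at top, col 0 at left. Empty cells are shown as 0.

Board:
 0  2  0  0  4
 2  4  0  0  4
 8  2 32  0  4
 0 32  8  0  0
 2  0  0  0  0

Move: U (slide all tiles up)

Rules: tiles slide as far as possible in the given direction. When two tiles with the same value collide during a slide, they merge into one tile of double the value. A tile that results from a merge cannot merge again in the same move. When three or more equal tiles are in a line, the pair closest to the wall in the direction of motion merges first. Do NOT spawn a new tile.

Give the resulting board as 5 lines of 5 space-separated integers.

Answer:  2  2 32  0  8
 8  4  8  0  4
 2  2  0  0  0
 0 32  0  0  0
 0  0  0  0  0

Derivation:
Slide up:
col 0: [0, 2, 8, 0, 2] -> [2, 8, 2, 0, 0]
col 1: [2, 4, 2, 32, 0] -> [2, 4, 2, 32, 0]
col 2: [0, 0, 32, 8, 0] -> [32, 8, 0, 0, 0]
col 3: [0, 0, 0, 0, 0] -> [0, 0, 0, 0, 0]
col 4: [4, 4, 4, 0, 0] -> [8, 4, 0, 0, 0]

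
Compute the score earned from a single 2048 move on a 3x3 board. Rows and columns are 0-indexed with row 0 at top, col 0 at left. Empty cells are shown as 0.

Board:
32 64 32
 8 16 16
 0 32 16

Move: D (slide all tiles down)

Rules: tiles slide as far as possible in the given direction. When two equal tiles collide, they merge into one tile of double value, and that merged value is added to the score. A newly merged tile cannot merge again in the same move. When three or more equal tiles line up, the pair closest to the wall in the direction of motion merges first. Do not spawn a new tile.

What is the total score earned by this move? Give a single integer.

Answer: 32

Derivation:
Slide down:
col 0: [32, 8, 0] -> [0, 32, 8]  score +0 (running 0)
col 1: [64, 16, 32] -> [64, 16, 32]  score +0 (running 0)
col 2: [32, 16, 16] -> [0, 32, 32]  score +32 (running 32)
Board after move:
 0 64  0
32 16 32
 8 32 32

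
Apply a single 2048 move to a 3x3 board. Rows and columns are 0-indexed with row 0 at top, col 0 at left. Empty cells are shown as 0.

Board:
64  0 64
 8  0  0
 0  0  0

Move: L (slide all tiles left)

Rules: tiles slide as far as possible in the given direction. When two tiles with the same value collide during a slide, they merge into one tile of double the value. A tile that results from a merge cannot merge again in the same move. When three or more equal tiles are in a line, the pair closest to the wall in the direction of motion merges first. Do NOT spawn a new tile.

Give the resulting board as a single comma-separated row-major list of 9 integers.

Slide left:
row 0: [64, 0, 64] -> [128, 0, 0]
row 1: [8, 0, 0] -> [8, 0, 0]
row 2: [0, 0, 0] -> [0, 0, 0]

Answer: 128, 0, 0, 8, 0, 0, 0, 0, 0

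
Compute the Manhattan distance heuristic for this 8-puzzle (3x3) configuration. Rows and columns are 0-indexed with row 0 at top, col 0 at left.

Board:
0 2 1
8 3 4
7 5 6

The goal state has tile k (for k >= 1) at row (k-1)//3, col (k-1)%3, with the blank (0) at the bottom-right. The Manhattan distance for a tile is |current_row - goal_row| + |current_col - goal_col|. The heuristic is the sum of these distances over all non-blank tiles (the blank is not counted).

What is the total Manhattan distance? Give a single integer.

Tile 2: at (0,1), goal (0,1), distance |0-0|+|1-1| = 0
Tile 1: at (0,2), goal (0,0), distance |0-0|+|2-0| = 2
Tile 8: at (1,0), goal (2,1), distance |1-2|+|0-1| = 2
Tile 3: at (1,1), goal (0,2), distance |1-0|+|1-2| = 2
Tile 4: at (1,2), goal (1,0), distance |1-1|+|2-0| = 2
Tile 7: at (2,0), goal (2,0), distance |2-2|+|0-0| = 0
Tile 5: at (2,1), goal (1,1), distance |2-1|+|1-1| = 1
Tile 6: at (2,2), goal (1,2), distance |2-1|+|2-2| = 1
Sum: 0 + 2 + 2 + 2 + 2 + 0 + 1 + 1 = 10

Answer: 10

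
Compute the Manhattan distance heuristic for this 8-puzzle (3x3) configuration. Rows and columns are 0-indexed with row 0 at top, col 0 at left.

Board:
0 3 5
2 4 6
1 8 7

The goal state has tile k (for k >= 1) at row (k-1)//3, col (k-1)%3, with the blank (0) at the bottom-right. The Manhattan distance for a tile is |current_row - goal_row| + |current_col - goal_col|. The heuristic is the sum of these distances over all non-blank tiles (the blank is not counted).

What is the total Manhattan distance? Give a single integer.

Tile 3: (0,1)->(0,2) = 1
Tile 5: (0,2)->(1,1) = 2
Tile 2: (1,0)->(0,1) = 2
Tile 4: (1,1)->(1,0) = 1
Tile 6: (1,2)->(1,2) = 0
Tile 1: (2,0)->(0,0) = 2
Tile 8: (2,1)->(2,1) = 0
Tile 7: (2,2)->(2,0) = 2
Sum: 1 + 2 + 2 + 1 + 0 + 2 + 0 + 2 = 10

Answer: 10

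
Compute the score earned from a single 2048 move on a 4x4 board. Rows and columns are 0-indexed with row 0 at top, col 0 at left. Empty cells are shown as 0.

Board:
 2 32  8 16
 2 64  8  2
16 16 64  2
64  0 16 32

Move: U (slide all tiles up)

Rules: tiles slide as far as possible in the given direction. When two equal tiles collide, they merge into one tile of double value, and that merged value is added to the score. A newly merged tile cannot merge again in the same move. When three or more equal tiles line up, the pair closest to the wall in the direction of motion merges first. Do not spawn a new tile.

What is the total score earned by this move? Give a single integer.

Slide up:
col 0: [2, 2, 16, 64] -> [4, 16, 64, 0]  score +4 (running 4)
col 1: [32, 64, 16, 0] -> [32, 64, 16, 0]  score +0 (running 4)
col 2: [8, 8, 64, 16] -> [16, 64, 16, 0]  score +16 (running 20)
col 3: [16, 2, 2, 32] -> [16, 4, 32, 0]  score +4 (running 24)
Board after move:
 4 32 16 16
16 64 64  4
64 16 16 32
 0  0  0  0

Answer: 24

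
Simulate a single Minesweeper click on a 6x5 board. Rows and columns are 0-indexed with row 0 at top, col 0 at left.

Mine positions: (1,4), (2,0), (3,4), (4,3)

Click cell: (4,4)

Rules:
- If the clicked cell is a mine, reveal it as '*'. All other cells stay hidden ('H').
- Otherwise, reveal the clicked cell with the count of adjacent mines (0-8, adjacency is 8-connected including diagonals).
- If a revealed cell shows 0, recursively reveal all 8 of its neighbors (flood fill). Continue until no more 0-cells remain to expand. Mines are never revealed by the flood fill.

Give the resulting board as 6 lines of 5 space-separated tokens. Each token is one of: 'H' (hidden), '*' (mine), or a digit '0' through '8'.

H H H H H
H H H H H
H H H H H
H H H H H
H H H H 2
H H H H H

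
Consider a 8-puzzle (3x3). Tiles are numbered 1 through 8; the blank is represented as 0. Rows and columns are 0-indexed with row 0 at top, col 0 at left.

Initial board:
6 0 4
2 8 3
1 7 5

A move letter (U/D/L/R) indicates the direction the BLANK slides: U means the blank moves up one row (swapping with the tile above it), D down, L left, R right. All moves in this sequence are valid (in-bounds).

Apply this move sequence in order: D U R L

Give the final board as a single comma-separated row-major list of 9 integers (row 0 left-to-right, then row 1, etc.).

Answer: 6, 0, 4, 2, 8, 3, 1, 7, 5

Derivation:
After move 1 (D):
6 8 4
2 0 3
1 7 5

After move 2 (U):
6 0 4
2 8 3
1 7 5

After move 3 (R):
6 4 0
2 8 3
1 7 5

After move 4 (L):
6 0 4
2 8 3
1 7 5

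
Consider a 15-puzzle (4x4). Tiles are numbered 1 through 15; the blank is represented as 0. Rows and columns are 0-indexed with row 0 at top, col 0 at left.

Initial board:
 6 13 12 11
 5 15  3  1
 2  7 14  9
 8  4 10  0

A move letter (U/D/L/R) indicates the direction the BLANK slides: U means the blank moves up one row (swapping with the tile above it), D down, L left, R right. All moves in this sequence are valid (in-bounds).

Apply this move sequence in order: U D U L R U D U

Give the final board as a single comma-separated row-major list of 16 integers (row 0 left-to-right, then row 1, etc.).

After move 1 (U):
 6 13 12 11
 5 15  3  1
 2  7 14  0
 8  4 10  9

After move 2 (D):
 6 13 12 11
 5 15  3  1
 2  7 14  9
 8  4 10  0

After move 3 (U):
 6 13 12 11
 5 15  3  1
 2  7 14  0
 8  4 10  9

After move 4 (L):
 6 13 12 11
 5 15  3  1
 2  7  0 14
 8  4 10  9

After move 5 (R):
 6 13 12 11
 5 15  3  1
 2  7 14  0
 8  4 10  9

After move 6 (U):
 6 13 12 11
 5 15  3  0
 2  7 14  1
 8  4 10  9

After move 7 (D):
 6 13 12 11
 5 15  3  1
 2  7 14  0
 8  4 10  9

After move 8 (U):
 6 13 12 11
 5 15  3  0
 2  7 14  1
 8  4 10  9

Answer: 6, 13, 12, 11, 5, 15, 3, 0, 2, 7, 14, 1, 8, 4, 10, 9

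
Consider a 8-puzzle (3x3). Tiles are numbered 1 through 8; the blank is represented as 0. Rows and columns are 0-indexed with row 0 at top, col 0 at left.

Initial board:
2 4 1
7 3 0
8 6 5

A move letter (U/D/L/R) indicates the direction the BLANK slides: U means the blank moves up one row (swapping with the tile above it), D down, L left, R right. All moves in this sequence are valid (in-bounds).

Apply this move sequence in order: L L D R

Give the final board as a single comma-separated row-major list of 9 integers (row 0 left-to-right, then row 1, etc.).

Answer: 2, 4, 1, 8, 7, 3, 6, 0, 5

Derivation:
After move 1 (L):
2 4 1
7 0 3
8 6 5

After move 2 (L):
2 4 1
0 7 3
8 6 5

After move 3 (D):
2 4 1
8 7 3
0 6 5

After move 4 (R):
2 4 1
8 7 3
6 0 5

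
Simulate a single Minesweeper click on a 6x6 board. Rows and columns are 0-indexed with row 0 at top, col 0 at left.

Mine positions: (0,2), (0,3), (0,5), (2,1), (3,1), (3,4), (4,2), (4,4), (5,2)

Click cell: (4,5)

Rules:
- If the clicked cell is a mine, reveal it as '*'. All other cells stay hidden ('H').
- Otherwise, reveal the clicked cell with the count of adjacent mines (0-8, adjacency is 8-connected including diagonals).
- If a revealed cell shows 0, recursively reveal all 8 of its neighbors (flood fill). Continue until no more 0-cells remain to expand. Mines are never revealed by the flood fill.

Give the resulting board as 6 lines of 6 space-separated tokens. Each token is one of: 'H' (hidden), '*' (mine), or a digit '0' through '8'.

H H H H H H
H H H H H H
H H H H H H
H H H H H H
H H H H H 2
H H H H H H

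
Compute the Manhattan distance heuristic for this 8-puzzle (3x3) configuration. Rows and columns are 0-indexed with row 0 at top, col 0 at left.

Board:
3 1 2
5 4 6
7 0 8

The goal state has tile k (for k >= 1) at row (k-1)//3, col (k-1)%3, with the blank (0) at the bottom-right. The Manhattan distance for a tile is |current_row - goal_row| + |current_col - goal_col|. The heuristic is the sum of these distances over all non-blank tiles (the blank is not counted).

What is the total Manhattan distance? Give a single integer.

Answer: 7

Derivation:
Tile 3: at (0,0), goal (0,2), distance |0-0|+|0-2| = 2
Tile 1: at (0,1), goal (0,0), distance |0-0|+|1-0| = 1
Tile 2: at (0,2), goal (0,1), distance |0-0|+|2-1| = 1
Tile 5: at (1,0), goal (1,1), distance |1-1|+|0-1| = 1
Tile 4: at (1,1), goal (1,0), distance |1-1|+|1-0| = 1
Tile 6: at (1,2), goal (1,2), distance |1-1|+|2-2| = 0
Tile 7: at (2,0), goal (2,0), distance |2-2|+|0-0| = 0
Tile 8: at (2,2), goal (2,1), distance |2-2|+|2-1| = 1
Sum: 2 + 1 + 1 + 1 + 1 + 0 + 0 + 1 = 7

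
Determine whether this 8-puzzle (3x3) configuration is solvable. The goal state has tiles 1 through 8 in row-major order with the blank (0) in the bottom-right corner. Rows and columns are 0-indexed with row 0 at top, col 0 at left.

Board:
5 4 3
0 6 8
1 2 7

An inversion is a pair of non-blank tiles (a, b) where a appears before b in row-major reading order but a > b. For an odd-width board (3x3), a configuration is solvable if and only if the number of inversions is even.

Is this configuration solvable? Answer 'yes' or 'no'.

Answer: yes

Derivation:
Inversions (pairs i<j in row-major order where tile[i] > tile[j] > 0): 14
14 is even, so the puzzle is solvable.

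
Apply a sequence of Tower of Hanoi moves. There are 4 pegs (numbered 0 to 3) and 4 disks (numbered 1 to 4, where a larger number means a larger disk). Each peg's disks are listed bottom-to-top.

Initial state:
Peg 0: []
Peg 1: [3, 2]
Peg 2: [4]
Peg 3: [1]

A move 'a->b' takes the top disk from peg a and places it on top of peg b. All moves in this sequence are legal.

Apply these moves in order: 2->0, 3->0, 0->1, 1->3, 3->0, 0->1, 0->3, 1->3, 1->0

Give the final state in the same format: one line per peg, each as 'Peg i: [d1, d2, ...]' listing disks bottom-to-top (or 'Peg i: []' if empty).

After move 1 (2->0):
Peg 0: [4]
Peg 1: [3, 2]
Peg 2: []
Peg 3: [1]

After move 2 (3->0):
Peg 0: [4, 1]
Peg 1: [3, 2]
Peg 2: []
Peg 3: []

After move 3 (0->1):
Peg 0: [4]
Peg 1: [3, 2, 1]
Peg 2: []
Peg 3: []

After move 4 (1->3):
Peg 0: [4]
Peg 1: [3, 2]
Peg 2: []
Peg 3: [1]

After move 5 (3->0):
Peg 0: [4, 1]
Peg 1: [3, 2]
Peg 2: []
Peg 3: []

After move 6 (0->1):
Peg 0: [4]
Peg 1: [3, 2, 1]
Peg 2: []
Peg 3: []

After move 7 (0->3):
Peg 0: []
Peg 1: [3, 2, 1]
Peg 2: []
Peg 3: [4]

After move 8 (1->3):
Peg 0: []
Peg 1: [3, 2]
Peg 2: []
Peg 3: [4, 1]

After move 9 (1->0):
Peg 0: [2]
Peg 1: [3]
Peg 2: []
Peg 3: [4, 1]

Answer: Peg 0: [2]
Peg 1: [3]
Peg 2: []
Peg 3: [4, 1]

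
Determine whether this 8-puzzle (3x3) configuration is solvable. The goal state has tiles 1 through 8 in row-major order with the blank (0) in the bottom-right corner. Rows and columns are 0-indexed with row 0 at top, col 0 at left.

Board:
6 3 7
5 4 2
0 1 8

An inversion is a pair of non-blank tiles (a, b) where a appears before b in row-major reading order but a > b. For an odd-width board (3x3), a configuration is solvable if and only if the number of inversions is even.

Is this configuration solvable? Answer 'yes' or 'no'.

Answer: no

Derivation:
Inversions (pairs i<j in row-major order where tile[i] > tile[j] > 0): 17
17 is odd, so the puzzle is not solvable.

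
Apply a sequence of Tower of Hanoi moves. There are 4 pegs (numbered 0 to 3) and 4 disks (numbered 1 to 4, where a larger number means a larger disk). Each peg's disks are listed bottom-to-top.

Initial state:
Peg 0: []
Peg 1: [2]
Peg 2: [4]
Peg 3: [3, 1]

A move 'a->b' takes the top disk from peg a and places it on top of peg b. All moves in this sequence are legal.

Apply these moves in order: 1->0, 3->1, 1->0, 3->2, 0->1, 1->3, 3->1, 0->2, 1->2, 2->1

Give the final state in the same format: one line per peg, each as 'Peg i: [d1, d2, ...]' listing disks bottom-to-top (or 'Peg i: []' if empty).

After move 1 (1->0):
Peg 0: [2]
Peg 1: []
Peg 2: [4]
Peg 3: [3, 1]

After move 2 (3->1):
Peg 0: [2]
Peg 1: [1]
Peg 2: [4]
Peg 3: [3]

After move 3 (1->0):
Peg 0: [2, 1]
Peg 1: []
Peg 2: [4]
Peg 3: [3]

After move 4 (3->2):
Peg 0: [2, 1]
Peg 1: []
Peg 2: [4, 3]
Peg 3: []

After move 5 (0->1):
Peg 0: [2]
Peg 1: [1]
Peg 2: [4, 3]
Peg 3: []

After move 6 (1->3):
Peg 0: [2]
Peg 1: []
Peg 2: [4, 3]
Peg 3: [1]

After move 7 (3->1):
Peg 0: [2]
Peg 1: [1]
Peg 2: [4, 3]
Peg 3: []

After move 8 (0->2):
Peg 0: []
Peg 1: [1]
Peg 2: [4, 3, 2]
Peg 3: []

After move 9 (1->2):
Peg 0: []
Peg 1: []
Peg 2: [4, 3, 2, 1]
Peg 3: []

After move 10 (2->1):
Peg 0: []
Peg 1: [1]
Peg 2: [4, 3, 2]
Peg 3: []

Answer: Peg 0: []
Peg 1: [1]
Peg 2: [4, 3, 2]
Peg 3: []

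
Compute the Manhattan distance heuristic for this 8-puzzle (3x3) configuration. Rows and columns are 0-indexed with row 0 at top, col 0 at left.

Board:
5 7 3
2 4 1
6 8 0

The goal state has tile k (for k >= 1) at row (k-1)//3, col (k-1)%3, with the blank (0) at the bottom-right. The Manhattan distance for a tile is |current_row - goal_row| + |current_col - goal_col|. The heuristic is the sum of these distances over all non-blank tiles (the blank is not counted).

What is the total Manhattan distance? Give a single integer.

Answer: 14

Derivation:
Tile 5: (0,0)->(1,1) = 2
Tile 7: (0,1)->(2,0) = 3
Tile 3: (0,2)->(0,2) = 0
Tile 2: (1,0)->(0,1) = 2
Tile 4: (1,1)->(1,0) = 1
Tile 1: (1,2)->(0,0) = 3
Tile 6: (2,0)->(1,2) = 3
Tile 8: (2,1)->(2,1) = 0
Sum: 2 + 3 + 0 + 2 + 1 + 3 + 3 + 0 = 14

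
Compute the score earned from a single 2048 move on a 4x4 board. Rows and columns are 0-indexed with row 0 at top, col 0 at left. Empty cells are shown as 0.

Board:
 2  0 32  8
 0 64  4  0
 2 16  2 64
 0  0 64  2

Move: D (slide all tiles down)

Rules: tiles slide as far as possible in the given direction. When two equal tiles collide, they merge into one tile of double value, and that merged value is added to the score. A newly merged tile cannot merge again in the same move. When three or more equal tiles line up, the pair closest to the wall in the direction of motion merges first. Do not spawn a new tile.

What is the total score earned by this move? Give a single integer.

Answer: 4

Derivation:
Slide down:
col 0: [2, 0, 2, 0] -> [0, 0, 0, 4]  score +4 (running 4)
col 1: [0, 64, 16, 0] -> [0, 0, 64, 16]  score +0 (running 4)
col 2: [32, 4, 2, 64] -> [32, 4, 2, 64]  score +0 (running 4)
col 3: [8, 0, 64, 2] -> [0, 8, 64, 2]  score +0 (running 4)
Board after move:
 0  0 32  0
 0  0  4  8
 0 64  2 64
 4 16 64  2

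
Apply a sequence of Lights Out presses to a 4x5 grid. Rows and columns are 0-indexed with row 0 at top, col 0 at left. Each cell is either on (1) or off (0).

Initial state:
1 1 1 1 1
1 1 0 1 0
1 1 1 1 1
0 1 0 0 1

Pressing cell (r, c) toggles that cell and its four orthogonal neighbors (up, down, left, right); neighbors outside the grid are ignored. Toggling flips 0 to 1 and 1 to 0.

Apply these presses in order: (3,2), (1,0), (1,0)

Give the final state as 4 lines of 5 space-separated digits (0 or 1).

After press 1 at (3,2):
1 1 1 1 1
1 1 0 1 0
1 1 0 1 1
0 0 1 1 1

After press 2 at (1,0):
0 1 1 1 1
0 0 0 1 0
0 1 0 1 1
0 0 1 1 1

After press 3 at (1,0):
1 1 1 1 1
1 1 0 1 0
1 1 0 1 1
0 0 1 1 1

Answer: 1 1 1 1 1
1 1 0 1 0
1 1 0 1 1
0 0 1 1 1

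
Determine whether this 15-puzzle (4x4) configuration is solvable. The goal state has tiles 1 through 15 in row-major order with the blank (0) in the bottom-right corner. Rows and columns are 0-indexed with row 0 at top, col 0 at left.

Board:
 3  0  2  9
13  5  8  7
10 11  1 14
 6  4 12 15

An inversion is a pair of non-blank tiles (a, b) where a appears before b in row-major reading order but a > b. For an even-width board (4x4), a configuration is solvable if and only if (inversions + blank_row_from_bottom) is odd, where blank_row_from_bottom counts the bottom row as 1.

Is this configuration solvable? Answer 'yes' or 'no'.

Inversions: 37
Blank is in row 0 (0-indexed from top), which is row 4 counting from the bottom (bottom = 1).
37 + 4 = 41, which is odd, so the puzzle is solvable.

Answer: yes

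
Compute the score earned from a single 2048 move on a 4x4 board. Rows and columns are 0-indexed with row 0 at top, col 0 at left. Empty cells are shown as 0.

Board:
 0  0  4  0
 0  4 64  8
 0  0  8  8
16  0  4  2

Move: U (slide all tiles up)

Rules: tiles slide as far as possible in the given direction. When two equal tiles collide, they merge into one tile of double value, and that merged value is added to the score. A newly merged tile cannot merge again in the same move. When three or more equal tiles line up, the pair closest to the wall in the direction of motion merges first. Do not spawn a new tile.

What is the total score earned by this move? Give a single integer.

Slide up:
col 0: [0, 0, 0, 16] -> [16, 0, 0, 0]  score +0 (running 0)
col 1: [0, 4, 0, 0] -> [4, 0, 0, 0]  score +0 (running 0)
col 2: [4, 64, 8, 4] -> [4, 64, 8, 4]  score +0 (running 0)
col 3: [0, 8, 8, 2] -> [16, 2, 0, 0]  score +16 (running 16)
Board after move:
16  4  4 16
 0  0 64  2
 0  0  8  0
 0  0  4  0

Answer: 16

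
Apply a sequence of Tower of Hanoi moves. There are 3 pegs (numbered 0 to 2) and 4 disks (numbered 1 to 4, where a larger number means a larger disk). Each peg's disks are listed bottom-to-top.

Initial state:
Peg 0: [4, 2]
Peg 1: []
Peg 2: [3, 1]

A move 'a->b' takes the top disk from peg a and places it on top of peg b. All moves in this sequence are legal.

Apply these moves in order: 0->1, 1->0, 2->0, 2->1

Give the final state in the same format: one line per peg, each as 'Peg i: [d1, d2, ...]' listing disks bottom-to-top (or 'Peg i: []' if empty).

After move 1 (0->1):
Peg 0: [4]
Peg 1: [2]
Peg 2: [3, 1]

After move 2 (1->0):
Peg 0: [4, 2]
Peg 1: []
Peg 2: [3, 1]

After move 3 (2->0):
Peg 0: [4, 2, 1]
Peg 1: []
Peg 2: [3]

After move 4 (2->1):
Peg 0: [4, 2, 1]
Peg 1: [3]
Peg 2: []

Answer: Peg 0: [4, 2, 1]
Peg 1: [3]
Peg 2: []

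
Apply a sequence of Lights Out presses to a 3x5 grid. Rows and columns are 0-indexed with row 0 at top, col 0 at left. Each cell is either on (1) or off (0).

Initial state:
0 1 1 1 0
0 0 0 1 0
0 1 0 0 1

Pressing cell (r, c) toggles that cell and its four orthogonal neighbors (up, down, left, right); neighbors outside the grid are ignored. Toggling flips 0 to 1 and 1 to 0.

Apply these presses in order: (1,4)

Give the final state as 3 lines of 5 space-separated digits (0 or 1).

Answer: 0 1 1 1 1
0 0 0 0 1
0 1 0 0 0

Derivation:
After press 1 at (1,4):
0 1 1 1 1
0 0 0 0 1
0 1 0 0 0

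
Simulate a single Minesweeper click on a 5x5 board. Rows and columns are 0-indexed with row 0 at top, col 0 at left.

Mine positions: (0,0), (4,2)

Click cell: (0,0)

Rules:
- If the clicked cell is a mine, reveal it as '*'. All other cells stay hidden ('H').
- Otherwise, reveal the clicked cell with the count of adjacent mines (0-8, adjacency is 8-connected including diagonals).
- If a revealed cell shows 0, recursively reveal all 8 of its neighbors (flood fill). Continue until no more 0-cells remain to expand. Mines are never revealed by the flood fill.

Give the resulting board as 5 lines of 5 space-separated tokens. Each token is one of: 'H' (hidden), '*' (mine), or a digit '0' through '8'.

* H H H H
H H H H H
H H H H H
H H H H H
H H H H H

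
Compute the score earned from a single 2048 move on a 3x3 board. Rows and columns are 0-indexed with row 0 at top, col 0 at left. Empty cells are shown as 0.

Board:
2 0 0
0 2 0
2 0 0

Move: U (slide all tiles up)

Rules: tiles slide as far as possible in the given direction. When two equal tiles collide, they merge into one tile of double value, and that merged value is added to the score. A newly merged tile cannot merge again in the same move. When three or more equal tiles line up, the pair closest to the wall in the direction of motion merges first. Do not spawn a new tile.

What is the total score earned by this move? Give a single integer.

Answer: 4

Derivation:
Slide up:
col 0: [2, 0, 2] -> [4, 0, 0]  score +4 (running 4)
col 1: [0, 2, 0] -> [2, 0, 0]  score +0 (running 4)
col 2: [0, 0, 0] -> [0, 0, 0]  score +0 (running 4)
Board after move:
4 2 0
0 0 0
0 0 0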